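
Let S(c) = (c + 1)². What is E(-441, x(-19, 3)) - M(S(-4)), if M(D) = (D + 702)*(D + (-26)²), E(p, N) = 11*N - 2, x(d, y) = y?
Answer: -487004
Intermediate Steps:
E(p, N) = -2 + 11*N
S(c) = (1 + c)²
M(D) = (676 + D)*(702 + D) (M(D) = (702 + D)*(D + 676) = (702 + D)*(676 + D) = (676 + D)*(702 + D))
E(-441, x(-19, 3)) - M(S(-4)) = (-2 + 11*3) - (474552 + ((1 - 4)²)² + 1378*(1 - 4)²) = (-2 + 33) - (474552 + ((-3)²)² + 1378*(-3)²) = 31 - (474552 + 9² + 1378*9) = 31 - (474552 + 81 + 12402) = 31 - 1*487035 = 31 - 487035 = -487004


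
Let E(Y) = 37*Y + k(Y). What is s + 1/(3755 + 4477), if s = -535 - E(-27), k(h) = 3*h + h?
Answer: 4708705/8232 ≈ 572.00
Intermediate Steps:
k(h) = 4*h
E(Y) = 41*Y (E(Y) = 37*Y + 4*Y = 41*Y)
s = 572 (s = -535 - 41*(-27) = -535 - 1*(-1107) = -535 + 1107 = 572)
s + 1/(3755 + 4477) = 572 + 1/(3755 + 4477) = 572 + 1/8232 = 4708705/8232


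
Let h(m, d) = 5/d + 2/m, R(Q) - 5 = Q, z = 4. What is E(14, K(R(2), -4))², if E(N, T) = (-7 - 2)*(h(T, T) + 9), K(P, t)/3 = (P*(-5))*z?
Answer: 2614689/400 ≈ 6536.7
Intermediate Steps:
R(Q) = 5 + Q
h(m, d) = 2/m + 5/d
K(P, t) = -60*P (K(P, t) = 3*((P*(-5))*4) = 3*(-5*P*4) = 3*(-20*P) = -60*P)
E(N, T) = -81 - 63/T (E(N, T) = (-7 - 2)*((2/T + 5/T) + 9) = -9*(7/T + 9) = -9*(9 + 7/T) = -81 - 63/T)
E(14, K(R(2), -4))² = (-81 - 63*(-1/(60*(5 + 2))))² = (-81 - 63/((-60*7)))² = (-81 - 63/(-420))² = (-81 - 63*(-1/420))² = (-81 + 3/20)² = (-1617/20)² = 2614689/400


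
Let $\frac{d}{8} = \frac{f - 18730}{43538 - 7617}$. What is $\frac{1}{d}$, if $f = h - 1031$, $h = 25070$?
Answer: $\frac{35921}{42472} \approx 0.84576$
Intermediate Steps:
$f = 24039$ ($f = 25070 - 1031 = 24039$)
$d = \frac{42472}{35921}$ ($d = 8 \frac{24039 - 18730}{43538 - 7617} = 8 \cdot \frac{5309}{35921} = \frac{42472}{35921} \approx 1.1824$)
$\frac{1}{d} = \frac{1}{\frac{42472}{35921}} = \frac{35921}{42472}$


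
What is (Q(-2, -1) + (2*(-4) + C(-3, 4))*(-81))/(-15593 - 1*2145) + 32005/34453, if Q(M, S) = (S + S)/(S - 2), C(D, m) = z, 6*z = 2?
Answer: 1638859225/1833381942 ≈ 0.89390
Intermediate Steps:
z = ⅓ (z = (⅙)*2 = ⅓ ≈ 0.33333)
C(D, m) = ⅓
Q(M, S) = 2*S/(-2 + S) (Q(M, S) = (2*S)/(-2 + S) = 2*S/(-2 + S))
(Q(-2, -1) + (2*(-4) + C(-3, 4))*(-81))/(-15593 - 1*2145) + 32005/34453 = (2*(-1)/(-2 - 1) + (2*(-4) + ⅓)*(-81))/(-15593 - 1*2145) + 32005/34453 = (2*(-1)/(-3) + (-8 + ⅓)*(-81))/(-15593 - 2145) + 32005*(1/34453) = (2*(-1)*(-⅓) - 23/3*(-81))/(-17738) + 32005/34453 = (⅔ + 621)*(-1/17738) + 32005/34453 = (1865/3)*(-1/17738) + 32005/34453 = -1865/53214 + 32005/34453 = 1638859225/1833381942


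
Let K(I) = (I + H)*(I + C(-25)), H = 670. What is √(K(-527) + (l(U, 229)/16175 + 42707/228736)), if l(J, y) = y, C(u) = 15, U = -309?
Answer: I*√626386583857464332718/92495120 ≈ 270.58*I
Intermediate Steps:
K(I) = (15 + I)*(670 + I) (K(I) = (I + 670)*(I + 15) = (670 + I)*(15 + I) = (15 + I)*(670 + I))
√(K(-527) + (l(U, 229)/16175 + 42707/228736)) = √((10050 + (-527)² + 685*(-527)) + (229/16175 + 42707/228736)) = √((10050 + 277729 - 360995) + (229*(1/16175) + 42707*(1/228736))) = √(-73216 + (229/16175 + 42707/228736)) = √(-73216 + 743166269/3699804800) = √(-270884165070531/3699804800) = I*√626386583857464332718/92495120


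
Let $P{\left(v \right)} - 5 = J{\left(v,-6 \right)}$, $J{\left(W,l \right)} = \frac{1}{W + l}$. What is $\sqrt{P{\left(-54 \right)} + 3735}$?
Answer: $\frac{\sqrt{3365985}}{30} \approx 61.155$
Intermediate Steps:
$P{\left(v \right)} = 5 + \frac{1}{-6 + v}$ ($P{\left(v \right)} = 5 + \frac{1}{v - 6} = 5 + \frac{1}{-6 + v}$)
$\sqrt{P{\left(-54 \right)} + 3735} = \sqrt{\frac{-29 + 5 \left(-54\right)}{-6 - 54} + 3735} = \sqrt{\frac{-29 - 270}{-60} + 3735} = \sqrt{\left(- \frac{1}{60}\right) \left(-299\right) + 3735} = \sqrt{\frac{299}{60} + 3735} = \sqrt{\frac{224399}{60}} = \frac{\sqrt{3365985}}{30}$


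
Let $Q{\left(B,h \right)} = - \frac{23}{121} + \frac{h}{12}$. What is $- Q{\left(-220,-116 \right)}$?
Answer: $\frac{3578}{363} \approx 9.8568$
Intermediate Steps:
$Q{\left(B,h \right)} = - \frac{23}{121} + \frac{h}{12}$ ($Q{\left(B,h \right)} = \left(-23\right) \frac{1}{121} + h \frac{1}{12} = - \frac{23}{121} + \frac{h}{12}$)
$- Q{\left(-220,-116 \right)} = - (- \frac{23}{121} + \frac{1}{12} \left(-116\right)) = - (- \frac{23}{121} - \frac{29}{3}) = \left(-1\right) \left(- \frac{3578}{363}\right) = \frac{3578}{363}$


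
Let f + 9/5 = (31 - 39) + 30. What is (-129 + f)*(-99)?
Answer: 53856/5 ≈ 10771.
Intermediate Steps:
f = 101/5 (f = -9/5 + ((31 - 39) + 30) = -9/5 + (-8 + 30) = -9/5 + 22 = 101/5 ≈ 20.200)
(-129 + f)*(-99) = (-129 + 101/5)*(-99) = -544/5*(-99) = 53856/5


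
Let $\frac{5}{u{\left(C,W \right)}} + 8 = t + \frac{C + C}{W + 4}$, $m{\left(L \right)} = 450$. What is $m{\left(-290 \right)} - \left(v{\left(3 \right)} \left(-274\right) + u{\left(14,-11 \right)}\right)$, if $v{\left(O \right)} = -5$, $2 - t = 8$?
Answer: $- \frac{16555}{18} \approx -919.72$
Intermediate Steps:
$t = -6$ ($t = 2 - 8 = -6$)
$u{\left(C,W \right)} = \frac{5}{-14 + \frac{2 C}{4 + W}}$ ($u{\left(C,W \right)} = \frac{5}{-8 + \left(-6 + \frac{C + C}{W + 4}\right)} = \frac{5}{-8 + \left(-6 + \frac{2 C}{4 + W}\right)} = \frac{5}{-14 + \frac{2 C}{4 + W}}$)
$m{\left(-290 \right)} - \left(v{\left(3 \right)} \left(-274\right) + u{\left(14,-11 \right)}\right) = 450 - \left(\left(-5\right) \left(-274\right) + \frac{5 \left(4 - 11\right)}{2 \left(-28 + 14 - -77\right)}\right) = 450 - \left(1370 + \frac{5}{2} \frac{1}{-28 + 14 + 77} \left(-7\right)\right) = 450 - \left(1370 + \frac{5}{2} \cdot \frac{1}{63} \left(-7\right)\right) = 450 - \left(1370 - \frac{5}{18}\right) = 450 - \frac{24655}{18} = - \frac{16555}{18}$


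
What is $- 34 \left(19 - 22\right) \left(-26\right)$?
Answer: $-2652$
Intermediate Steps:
$- 34 \left(19 - 22\right) \left(-26\right) = \left(-34\right) \left(-3\right) \left(-26\right) = 102 \left(-26\right) = -2652$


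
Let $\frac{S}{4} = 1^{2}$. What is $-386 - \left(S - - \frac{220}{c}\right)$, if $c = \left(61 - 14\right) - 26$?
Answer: $- \frac{8410}{21} \approx -400.48$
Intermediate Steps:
$c = 21$ ($c = 47 - 26 = 21$)
$S = 4$ ($S = 4 \cdot 1^{2} = 4 \cdot 1 = 4$)
$-386 - \left(S - - \frac{220}{c}\right) = -386 - \left(4 - - \frac{220}{21}\right) = -386 - \left(4 + \frac{220}{21}\right) = -386 - \frac{304}{21} = - \frac{8410}{21}$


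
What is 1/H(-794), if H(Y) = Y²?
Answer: 1/630436 ≈ 1.5862e-6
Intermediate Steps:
1/H(-794) = 1/((-794)²) = 1/630436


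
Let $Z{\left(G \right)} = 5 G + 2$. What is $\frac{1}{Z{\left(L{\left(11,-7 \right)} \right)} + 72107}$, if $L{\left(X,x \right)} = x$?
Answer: $\frac{1}{72074} \approx 1.3875 \cdot 10^{-5}$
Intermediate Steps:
$Z{\left(G \right)} = 2 + 5 G$
$\frac{1}{Z{\left(L{\left(11,-7 \right)} \right)} + 72107} = \frac{1}{\left(2 + 5 \left(-7\right)\right) + 72107} = \frac{1}{\left(2 - 35\right) + 72107} = \frac{1}{-33 + 72107} = \frac{1}{72074}$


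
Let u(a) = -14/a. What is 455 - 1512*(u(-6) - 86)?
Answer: 126959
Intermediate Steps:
455 - 1512*(u(-6) - 86) = 455 - 1512*(-14/(-6) - 86) = 455 - 1512*(-14*(-1/6) - 86) = 455 - 1512*(7/3 - 86) = 455 - 1512*(-251/3) = 455 + 126504 = 126959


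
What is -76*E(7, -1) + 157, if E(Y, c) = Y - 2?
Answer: -223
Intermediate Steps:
E(Y, c) = -2 + Y
-76*E(7, -1) + 157 = -76*(-2 + 7) + 157 = -76*5 + 157 = -380 + 157 = -223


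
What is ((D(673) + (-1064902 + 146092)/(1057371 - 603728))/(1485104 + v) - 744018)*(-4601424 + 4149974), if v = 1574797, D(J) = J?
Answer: 466245538579411303255250/1388102669343 ≈ 3.3589e+11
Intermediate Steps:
((D(673) + (-1064902 + 146092)/(1057371 - 603728))/(1485104 + v) - 744018)*(-4601424 + 4149974) = ((673 + (-1064902 + 146092)/(1057371 - 603728))/(1485104 + 1574797) - 744018)*(-4601424 + 4149974) = ((673 - 918810/453643)/3059901 - 744018)*(-451450) = ((673 - 918810*1/453643)*(1/3059901) - 744018)*(-451450) = ((673 - 918810/453643)*(1/3059901) - 744018)*(-451450) = ((304382929/453643)*(1/3059901) - 744018)*(-451450) = (304382929/1388102669343 - 744018)*(-451450) = -1032773371534857245/1388102669343*(-451450) = 466245538579411303255250/1388102669343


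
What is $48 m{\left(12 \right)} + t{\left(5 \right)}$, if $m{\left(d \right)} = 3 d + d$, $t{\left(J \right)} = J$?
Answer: $2309$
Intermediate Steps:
$m{\left(d \right)} = 4 d$
$48 m{\left(12 \right)} + t{\left(5 \right)} = 48 \cdot 4 \cdot 12 + 5 = 48 \cdot 48 + 5 = 2304 + 5 = 2309$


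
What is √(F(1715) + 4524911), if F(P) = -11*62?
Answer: √4524229 ≈ 2127.0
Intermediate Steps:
F(P) = -682
√(F(1715) + 4524911) = √(-682 + 4524911) = √4524229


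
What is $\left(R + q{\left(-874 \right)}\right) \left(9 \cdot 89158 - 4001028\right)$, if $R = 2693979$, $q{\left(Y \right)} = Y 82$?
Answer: $-8387739698466$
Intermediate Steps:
$q{\left(Y \right)} = 82 Y$
$\left(R + q{\left(-874 \right)}\right) \left(9 \cdot 89158 - 4001028\right) = \left(2693979 + 82 \left(-874\right)\right) \left(9 \cdot 89158 - 4001028\right) = \left(2693979 - 71668\right) \left(802422 - 4001028\right) = 2622311 \left(-3198606\right) = -8387739698466$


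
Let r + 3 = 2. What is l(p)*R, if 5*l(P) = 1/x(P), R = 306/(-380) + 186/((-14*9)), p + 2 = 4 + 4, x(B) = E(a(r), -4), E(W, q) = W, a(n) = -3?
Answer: 9103/59850 ≈ 0.15210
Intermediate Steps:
r = -1 (r = -3 + 2 = -1)
x(B) = -3
p = 6 (p = -2 + (4 + 4) = -2 + 8 = 6)
R = -9103/3990 (R = 306*(-1/380) + 186/(-126) = -153/190 + 186*(-1/126) = -153/190 - 31/21 = -9103/3990 ≈ -2.2815)
l(P) = -1/15 (l(P) = (1/5)/(-3) = (1/5)*(-1/3) = -1/15)
l(p)*R = -1/15*(-9103/3990) = 9103/59850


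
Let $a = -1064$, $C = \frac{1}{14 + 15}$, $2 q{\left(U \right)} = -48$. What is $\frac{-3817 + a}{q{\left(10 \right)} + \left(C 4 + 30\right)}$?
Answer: $- \frac{141549}{178} \approx -795.22$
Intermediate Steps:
$q{\left(U \right)} = -24$ ($q{\left(U \right)} = \frac{1}{2} \left(-48\right) = -24$)
$C = \frac{1}{29} \approx 0.034483$
$\frac{-3817 + a}{q{\left(10 \right)} + \left(C 4 + 30\right)} = \frac{-3817 - 1064}{-24 + \left(\frac{1}{29} \cdot 4 + 30\right)} = - \frac{4881}{-24 + \left(\frac{4}{29} + 30\right)} = - \frac{4881}{-24 + \frac{874}{29}} = - \frac{4881}{\frac{178}{29}} = \left(-4881\right) \frac{29}{178} = - \frac{141549}{178}$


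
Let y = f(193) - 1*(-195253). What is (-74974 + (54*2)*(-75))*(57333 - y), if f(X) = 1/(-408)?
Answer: 2337343438783/204 ≈ 1.1458e+10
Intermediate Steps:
f(X) = -1/408
y = 79663223/408 (y = -1/408 - 1*(-195253) = -1/408 + 195253 = 79663223/408 ≈ 1.9525e+5)
(-74974 + (54*2)*(-75))*(57333 - y) = (-74974 + (54*2)*(-75))*(57333 - 1*79663223/408) = (-74974 + 108*(-75))*(57333 - 79663223/408) = (-74974 - 8100)*(-56271359/408) = -83074*(-56271359/408) = 2337343438783/204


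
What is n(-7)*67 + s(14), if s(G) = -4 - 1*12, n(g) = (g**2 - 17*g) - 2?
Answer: 11106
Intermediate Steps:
n(g) = -2 + g**2 - 17*g
s(G) = -16 (s(G) = -4 - 12 = -16)
n(-7)*67 + s(14) = (-2 + (-7)**2 - 17*(-7))*67 - 16 = (-2 + 49 + 119)*67 - 16 = 166*67 - 16 = 11122 - 16 = 11106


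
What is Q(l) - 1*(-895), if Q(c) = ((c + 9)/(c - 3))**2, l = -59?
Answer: 860720/961 ≈ 895.65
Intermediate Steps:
Q(c) = (9 + c)**2/(-3 + c)**2 (Q(c) = ((9 + c)/(-3 + c))**2 = (9 + c)**2/(-3 + c)**2)
Q(l) - 1*(-895) = (9 - 59)**2/(-3 - 59)**2 - 1*(-895) = (-50)**2/(-62)**2 + 895 = (1/3844)*2500 + 895 = 625/961 + 895 = 860720/961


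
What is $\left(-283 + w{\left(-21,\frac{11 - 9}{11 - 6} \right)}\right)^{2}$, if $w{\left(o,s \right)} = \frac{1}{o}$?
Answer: $\frac{35331136}{441} \approx 80116.0$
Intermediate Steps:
$\left(-283 + w{\left(-21,\frac{11 - 9}{11 - 6} \right)}\right)^{2} = \left(-283 + \frac{1}{-21}\right)^{2} = \left(-283 - \frac{1}{21}\right)^{2} = \left(- \frac{5944}{21}\right)^{2} = \frac{35331136}{441}$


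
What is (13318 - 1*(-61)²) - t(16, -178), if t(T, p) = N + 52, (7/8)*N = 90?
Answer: 66095/7 ≈ 9442.1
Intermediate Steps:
N = 720/7 (N = (8/7)*90 = 720/7 ≈ 102.86)
t(T, p) = 1084/7 (t(T, p) = 720/7 + 52 = 1084/7)
(13318 - 1*(-61)²) - t(16, -178) = (13318 - 1*(-61)²) - 1*1084/7 = (13318 - 1*3721) - 1084/7 = (13318 - 3721) - 1084/7 = 9597 - 1084/7 = 66095/7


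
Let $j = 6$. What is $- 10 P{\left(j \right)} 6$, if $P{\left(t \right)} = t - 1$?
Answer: $-300$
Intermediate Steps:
$P{\left(t \right)} = -1 + t$
$- 10 P{\left(j \right)} 6 = - 10 \left(-1 + 6\right) 6 = \left(-10\right) 5 \cdot 6 = \left(-50\right) 6 = -300$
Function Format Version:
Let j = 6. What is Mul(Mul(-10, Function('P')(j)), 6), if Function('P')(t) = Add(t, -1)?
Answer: -300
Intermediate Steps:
Function('P')(t) = Add(-1, t)
Mul(Mul(-10, Function('P')(j)), 6) = Mul(Mul(-10, Add(-1, 6)), 6) = Mul(Mul(-10, 5), 6) = Mul(-50, 6) = -300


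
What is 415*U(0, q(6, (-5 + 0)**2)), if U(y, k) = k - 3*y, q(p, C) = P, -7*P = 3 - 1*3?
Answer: 0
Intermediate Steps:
P = 0 (P = -(3 - 1*3)/7 = -(3 - 3)/7 = -1/7*0 = 0)
q(p, C) = 0
415*U(0, q(6, (-5 + 0)**2)) = 415*(0 - 3*0) = 415*(0 + 0) = 415*0 = 0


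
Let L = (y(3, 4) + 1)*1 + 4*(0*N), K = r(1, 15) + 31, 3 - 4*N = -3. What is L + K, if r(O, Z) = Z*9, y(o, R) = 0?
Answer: 167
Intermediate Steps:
N = 3/2 (N = ¾ - ¼*(-3) = ¾ + ¾ = 3/2 ≈ 1.5000)
r(O, Z) = 9*Z
K = 166 (K = 9*15 + 31 = 135 + 31 = 166)
L = 1 (L = (0 + 1)*1 + 4*(0*(3/2)) = 1*1 + 4*0 = 1 + 0 = 1)
L + K = 1 + 166 = 167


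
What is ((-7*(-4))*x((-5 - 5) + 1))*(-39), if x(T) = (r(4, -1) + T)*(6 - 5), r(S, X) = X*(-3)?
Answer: 6552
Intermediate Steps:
r(S, X) = -3*X
x(T) = 3 + T (x(T) = (-3*(-1) + T)*(6 - 5) = (3 + T)*1 = 3 + T)
((-7*(-4))*x((-5 - 5) + 1))*(-39) = ((-7*(-4))*(3 + ((-5 - 5) + 1)))*(-39) = (28*(3 + (-10 + 1)))*(-39) = (28*(3 - 9))*(-39) = (28*(-6))*(-39) = -168*(-39) = 6552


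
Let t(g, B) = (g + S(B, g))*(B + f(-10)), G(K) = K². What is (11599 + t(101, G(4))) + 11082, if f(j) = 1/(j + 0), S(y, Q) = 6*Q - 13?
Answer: 168578/5 ≈ 33716.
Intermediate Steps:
S(y, Q) = -13 + 6*Q
f(j) = 1/j
t(g, B) = (-13 + 7*g)*(-⅒ + B) (t(g, B) = (g + (-13 + 6*g))*(B + 1/(-10)) = (-13 + 7*g)*(B - ⅒) = (-13 + 7*g)*(-⅒ + B))
(11599 + t(101, G(4))) + 11082 = (11599 + (13/10 - 13*4² - 7/10*101 + 7*4²*101)) + 11082 = (11599 + (13/10 - 13*16 - 707/10 + 7*16*101)) + 11082 = (11599 + (13/10 - 208 - 707/10 + 11312)) + 11082 = (11599 + 55173/5) + 11082 = 113168/5 + 11082 = 168578/5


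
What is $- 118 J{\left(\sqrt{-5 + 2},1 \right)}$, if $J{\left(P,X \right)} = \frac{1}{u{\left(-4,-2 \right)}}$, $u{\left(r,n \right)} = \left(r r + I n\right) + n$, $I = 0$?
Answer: $- \frac{59}{7} \approx -8.4286$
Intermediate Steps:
$u{\left(r,n \right)} = n + r^{2}$ ($u{\left(r,n \right)} = \left(r r + 0 n\right) + n = \left(r^{2} + 0\right) + n = r^{2} + n = n + r^{2}$)
$J{\left(P,X \right)} = \frac{1}{14}$ ($J{\left(P,X \right)} = \frac{1}{-2 + \left(-4\right)^{2}} = \frac{1}{-2 + 16} = \frac{1}{14}$)
$- 118 J{\left(\sqrt{-5 + 2},1 \right)} = \left(-118\right) \frac{1}{14} = - \frac{59}{7}$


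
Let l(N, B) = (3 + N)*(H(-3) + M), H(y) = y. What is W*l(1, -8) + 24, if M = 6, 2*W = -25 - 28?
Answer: -294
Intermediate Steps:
W = -53/2 (W = (-25 - 28)/2 = (½)*(-53) = -53/2 ≈ -26.500)
l(N, B) = 9 + 3*N (l(N, B) = (3 + N)*(-3 + 6) = (3 + N)*3 = 9 + 3*N)
W*l(1, -8) + 24 = -53*(9 + 3*1)/2 + 24 = -53*(9 + 3)/2 + 24 = -53/2*12 + 24 = -318 + 24 = -294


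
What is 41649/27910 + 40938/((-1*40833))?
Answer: 186024679/379883010 ≈ 0.48969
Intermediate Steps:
41649/27910 + 40938/((-1*40833)) = 41649*(1/27910) + 40938/(-40833) = 41649/27910 + 40938*(-1/40833) = 41649/27910 - 13646/13611 = 186024679/379883010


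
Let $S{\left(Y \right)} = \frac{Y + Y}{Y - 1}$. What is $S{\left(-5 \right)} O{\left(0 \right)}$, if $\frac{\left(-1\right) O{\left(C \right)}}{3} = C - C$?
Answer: $0$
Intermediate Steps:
$S{\left(Y \right)} = \frac{2 Y}{-1 + Y}$
$O{\left(C \right)} = 0$ ($O{\left(C \right)} = - 3 \left(C - C\right) = \left(-3\right) 0 = 0$)
$S{\left(-5 \right)} O{\left(0 \right)} = 2 \left(-5\right) \frac{1}{-1 - 5} \cdot 0 = 2 \left(-5\right) \frac{1}{-6} \cdot 0 = 2 \left(-5\right) \left(- \frac{1}{6}\right) 0 = \frac{5}{3} \cdot 0 = 0$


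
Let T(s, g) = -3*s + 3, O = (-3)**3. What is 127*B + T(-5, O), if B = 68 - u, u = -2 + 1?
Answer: 8781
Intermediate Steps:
O = -27
u = -1
T(s, g) = 3 - 3*s
B = 69 (B = 68 - 1*(-1) = 68 + 1 = 69)
127*B + T(-5, O) = 127*69 + (3 - 3*(-5)) = 8763 + (3 + 15) = 8763 + 18 = 8781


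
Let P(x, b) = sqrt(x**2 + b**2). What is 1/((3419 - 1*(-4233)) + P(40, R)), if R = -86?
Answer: 1913/14636027 - sqrt(2249)/29272054 ≈ 0.00012908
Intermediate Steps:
P(x, b) = sqrt(b**2 + x**2)
1/((3419 - 1*(-4233)) + P(40, R)) = 1/((3419 - 1*(-4233)) + sqrt((-86)**2 + 40**2)) = 1/((3419 + 4233) + sqrt(7396 + 1600)) = 1/(7652 + sqrt(8996)) = 1/(7652 + 2*sqrt(2249))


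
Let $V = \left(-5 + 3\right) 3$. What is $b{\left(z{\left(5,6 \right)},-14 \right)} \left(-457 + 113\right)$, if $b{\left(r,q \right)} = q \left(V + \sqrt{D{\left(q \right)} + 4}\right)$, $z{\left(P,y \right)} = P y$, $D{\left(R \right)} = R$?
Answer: $-28896 + 4816 i \sqrt{10} \approx -28896.0 + 15230.0 i$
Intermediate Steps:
$V = -6$ ($V = \left(-2\right) 3 = -6$)
$b{\left(r,q \right)} = q \left(-6 + \sqrt{4 + q}\right)$ ($b{\left(r,q \right)} = q \left(-6 + \sqrt{q + 4}\right) = q \left(-6 + \sqrt{4 + q}\right)$)
$b{\left(z{\left(5,6 \right)},-14 \right)} \left(-457 + 113\right) = - 14 \left(-6 + \sqrt{4 - 14}\right) \left(-457 + 113\right) = - 14 \left(-6 + \sqrt{-10}\right) \left(-344\right) = - 14 \left(-6 + i \sqrt{10}\right) \left(-344\right) = \left(84 - 14 i \sqrt{10}\right) \left(-344\right) = -28896 + 4816 i \sqrt{10}$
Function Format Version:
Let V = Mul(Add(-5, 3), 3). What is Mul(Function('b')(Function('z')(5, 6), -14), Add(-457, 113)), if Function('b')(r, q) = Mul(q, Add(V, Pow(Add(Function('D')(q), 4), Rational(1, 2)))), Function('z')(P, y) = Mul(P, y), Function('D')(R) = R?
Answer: Add(-28896, Mul(4816, I, Pow(10, Rational(1, 2)))) ≈ Add(-28896., Mul(15230., I))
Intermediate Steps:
V = -6 (V = Mul(-2, 3) = -6)
Function('b')(r, q) = Mul(q, Add(-6, Pow(Add(4, q), Rational(1, 2)))) (Function('b')(r, q) = Mul(q, Add(-6, Pow(Add(q, 4), Rational(1, 2)))) = Mul(q, Add(-6, Pow(Add(4, q), Rational(1, 2)))))
Mul(Function('b')(Function('z')(5, 6), -14), Add(-457, 113)) = Mul(Mul(-14, Add(-6, Pow(Add(4, -14), Rational(1, 2)))), Add(-457, 113)) = Mul(Mul(-14, Add(-6, Pow(-10, Rational(1, 2)))), -344) = Mul(Mul(-14, Add(-6, Mul(I, Pow(10, Rational(1, 2))))), -344) = Mul(Add(84, Mul(-14, I, Pow(10, Rational(1, 2)))), -344) = Add(-28896, Mul(4816, I, Pow(10, Rational(1, 2))))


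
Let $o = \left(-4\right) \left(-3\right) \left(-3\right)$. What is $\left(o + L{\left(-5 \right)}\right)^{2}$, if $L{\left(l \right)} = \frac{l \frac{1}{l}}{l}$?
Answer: $\frac{32761}{25} \approx 1310.4$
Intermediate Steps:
$o = -36$ ($o = 12 \left(-3\right) = -36$)
$L{\left(l \right)} = \frac{1}{l}$ ($L{\left(l \right)} = 1 \frac{1}{l} = \frac{1}{l}$)
$\left(o + L{\left(-5 \right)}\right)^{2} = \left(-36 + \frac{1}{-5}\right)^{2} = \left(-36 - \frac{1}{5}\right)^{2} = \left(- \frac{181}{5}\right)^{2} = \frac{32761}{25}$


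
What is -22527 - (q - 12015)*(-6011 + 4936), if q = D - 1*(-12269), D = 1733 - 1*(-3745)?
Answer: 6139373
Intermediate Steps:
D = 5478 (D = 1733 + 3745 = 5478)
q = 17747 (q = 5478 - 1*(-12269) = 5478 + 12269 = 17747)
-22527 - (q - 12015)*(-6011 + 4936) = -22527 - (17747 - 12015)*(-6011 + 4936) = -22527 - 5732*(-1075) = -22527 - 1*(-6161900) = -22527 + 6161900 = 6139373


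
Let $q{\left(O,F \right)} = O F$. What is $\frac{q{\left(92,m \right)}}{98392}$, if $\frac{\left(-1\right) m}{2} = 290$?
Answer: $- \frac{6670}{12299} \approx -0.54232$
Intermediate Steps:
$m = -580$ ($m = \left(-2\right) 290 = -580$)
$q{\left(O,F \right)} = F O$
$\frac{q{\left(92,m \right)}}{98392} = \frac{\left(-580\right) 92}{98392} = \left(-53360\right) \frac{1}{98392} = - \frac{6670}{12299}$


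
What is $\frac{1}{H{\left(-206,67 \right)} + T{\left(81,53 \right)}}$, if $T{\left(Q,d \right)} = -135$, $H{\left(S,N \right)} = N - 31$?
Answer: $- \frac{1}{99} \approx -0.010101$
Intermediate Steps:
$H{\left(S,N \right)} = -31 + N$ ($H{\left(S,N \right)} = N - 31 = -31 + N$)
$\frac{1}{H{\left(-206,67 \right)} + T{\left(81,53 \right)}} = \frac{1}{\left(-31 + 67\right) - 135} = \frac{1}{36 - 135} = \frac{1}{-99} = - \frac{1}{99}$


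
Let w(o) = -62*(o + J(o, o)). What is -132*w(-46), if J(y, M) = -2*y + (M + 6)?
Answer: 49104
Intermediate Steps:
J(y, M) = 6 + M - 2*y (J(y, M) = -2*y + (6 + M) = 6 + M - 2*y)
w(o) = -372 (w(o) = -62*(o + (6 + o - 2*o)) = -62*(o + (6 - o)) = -62*6 = -372)
-132*w(-46) = -132*(-372) = 49104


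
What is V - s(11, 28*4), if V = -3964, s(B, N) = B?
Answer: -3975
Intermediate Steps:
V - s(11, 28*4) = -3964 - 1*11 = -3964 - 11 = -3975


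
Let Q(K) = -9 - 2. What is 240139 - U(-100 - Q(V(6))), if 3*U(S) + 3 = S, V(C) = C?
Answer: 720509/3 ≈ 2.4017e+5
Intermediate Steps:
Q(K) = -11
U(S) = -1 + S/3
240139 - U(-100 - Q(V(6))) = 240139 - (-1 + (-100 - 1*(-11))/3) = 240139 - (-1 + (-100 + 11)/3) = 240139 - (-1 + (⅓)*(-89)) = 240139 - (-1 - 89/3) = 240139 - 1*(-92/3) = 240139 + 92/3 = 720509/3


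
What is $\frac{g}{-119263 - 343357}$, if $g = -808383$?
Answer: $\frac{808383}{462620} \approx 1.7474$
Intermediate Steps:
$\frac{g}{-119263 - 343357} = - \frac{808383}{-119263 - 343357} = - \frac{808383}{-462620} = \left(-808383\right) \left(- \frac{1}{462620}\right) = \frac{808383}{462620}$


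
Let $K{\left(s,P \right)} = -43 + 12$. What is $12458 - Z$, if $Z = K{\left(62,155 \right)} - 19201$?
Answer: $31690$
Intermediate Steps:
$K{\left(s,P \right)} = -31$
$Z = -19232$ ($Z = -31 - 19201 = -19232$)
$12458 - Z = 12458 - -19232 = 12458 + 19232 = 31690$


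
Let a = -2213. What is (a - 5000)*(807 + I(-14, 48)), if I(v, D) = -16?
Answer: -5705483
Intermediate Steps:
(a - 5000)*(807 + I(-14, 48)) = (-2213 - 5000)*(807 - 16) = -7213*791 = -5705483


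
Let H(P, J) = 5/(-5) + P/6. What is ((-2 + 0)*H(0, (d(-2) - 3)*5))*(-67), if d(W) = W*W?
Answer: -134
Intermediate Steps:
d(W) = W²
H(P, J) = -1 + P/6 (H(P, J) = 5*(-⅕) + P*(⅙) = -1 + P/6)
((-2 + 0)*H(0, (d(-2) - 3)*5))*(-67) = ((-2 + 0)*(-1 + (⅙)*0))*(-67) = -2*(-1 + 0)*(-67) = -2*(-1)*(-67) = 2*(-67) = -134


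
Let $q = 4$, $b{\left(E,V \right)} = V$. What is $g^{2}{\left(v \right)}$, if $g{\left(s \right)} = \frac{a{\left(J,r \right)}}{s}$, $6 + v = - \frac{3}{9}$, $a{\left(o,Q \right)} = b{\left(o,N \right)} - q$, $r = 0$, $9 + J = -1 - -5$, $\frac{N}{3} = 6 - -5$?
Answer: $\frac{7569}{361} \approx 20.967$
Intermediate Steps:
$N = 33$ ($N = 3 \left(6 - -5\right) = 3 \left(6 + 5\right) = 3 \cdot 11 = 33$)
$J = -5$ ($J = -9 - -4 = -9 + \left(-1 + 5\right) = -9 + 4 = -5$)
$a{\left(o,Q \right)} = 29$ ($a{\left(o,Q \right)} = 33 - 4 = 29$)
$v = - \frac{19}{3}$ ($v = -6 - \frac{3}{9} = -6 - \frac{1}{3} = - \frac{19}{3} \approx -6.3333$)
$g{\left(s \right)} = \frac{29}{s}$
$g^{2}{\left(v \right)} = \left(\frac{29}{- \frac{19}{3}}\right)^{2} = \left(29 \left(- \frac{3}{19}\right)\right)^{2} = \left(- \frac{87}{19}\right)^{2} = \frac{7569}{361}$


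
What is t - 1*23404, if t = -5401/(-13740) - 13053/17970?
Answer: -38524749623/1646052 ≈ -23404.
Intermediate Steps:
t = -548615/1646052 (t = -5401*(-1/13740) - 13053*1/17970 = 5401/13740 - 4351/5990 = -548615/1646052 ≈ -0.33329)
t - 1*23404 = -548615/1646052 - 1*23404 = -548615/1646052 - 23404 = -38524749623/1646052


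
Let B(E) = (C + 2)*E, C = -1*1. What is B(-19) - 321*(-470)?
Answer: 150851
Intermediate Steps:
C = -1
B(E) = E (B(E) = (-1 + 2)*E = 1*E = E)
B(-19) - 321*(-470) = -19 - 321*(-470) = -19 + 150870 = 150851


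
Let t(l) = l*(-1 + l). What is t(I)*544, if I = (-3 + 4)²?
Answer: 0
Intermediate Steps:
I = 1 (I = 1² = 1)
t(I)*544 = (1*(-1 + 1))*544 = (1*0)*544 = 0*544 = 0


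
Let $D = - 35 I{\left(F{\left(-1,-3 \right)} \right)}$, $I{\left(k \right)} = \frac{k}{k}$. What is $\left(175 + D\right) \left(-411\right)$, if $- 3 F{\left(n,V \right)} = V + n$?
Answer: $-57540$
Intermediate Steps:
$F{\left(n,V \right)} = - \frac{V}{3} - \frac{n}{3}$ ($F{\left(n,V \right)} = - \frac{V + n}{3} = - \frac{V}{3} - \frac{n}{3}$)
$I{\left(k \right)} = 1$
$D = -35$ ($D = \left(-35\right) 1 = -35$)
$\left(175 + D\right) \left(-411\right) = \left(175 - 35\right) \left(-411\right) = 140 \left(-411\right) = -57540$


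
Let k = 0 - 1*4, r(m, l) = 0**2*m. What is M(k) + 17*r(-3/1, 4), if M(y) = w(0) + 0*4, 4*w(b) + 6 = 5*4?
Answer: 7/2 ≈ 3.5000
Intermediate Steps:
w(b) = 7/2 (w(b) = -3/2 + (5*4)/4 = -3/2 + (1/4)*20 = -3/2 + 5 = 7/2)
r(m, l) = 0 (r(m, l) = 0*m = 0)
k = -4 (k = 0 - 4 = -4)
M(y) = 7/2 (M(y) = 7/2 + 0*4 = 7/2 + 0 = 7/2)
M(k) + 17*r(-3/1, 4) = 7/2 + 17*0 = 7/2 + 0 = 7/2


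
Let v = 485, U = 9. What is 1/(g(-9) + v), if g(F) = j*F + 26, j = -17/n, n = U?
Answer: 1/528 ≈ 0.0018939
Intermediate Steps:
n = 9
j = -17/9 ≈ -1.8889
g(F) = 26 - 17*F/9 (g(F) = -17*F/9 + 26 = 26 - 17*F/9)
1/(g(-9) + v) = 1/((26 - 17/9*(-9)) + 485) = 1/((26 + 17) + 485) = 1/(43 + 485) = 1/528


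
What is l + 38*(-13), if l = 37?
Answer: -457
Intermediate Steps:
l + 38*(-13) = 37 + 38*(-13) = 37 - 494 = -457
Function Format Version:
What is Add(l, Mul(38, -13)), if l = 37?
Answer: -457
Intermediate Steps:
Add(l, Mul(38, -13)) = Add(37, Mul(38, -13)) = Add(37, -494) = -457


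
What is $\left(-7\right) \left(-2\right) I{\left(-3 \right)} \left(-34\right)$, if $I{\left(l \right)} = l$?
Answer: $1428$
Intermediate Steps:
$\left(-7\right) \left(-2\right) I{\left(-3 \right)} \left(-34\right) = \left(-7\right) \left(-2\right) \left(-3\right) \left(-34\right) = 14 \left(-3\right) \left(-34\right) = \left(-42\right) \left(-34\right) = 1428$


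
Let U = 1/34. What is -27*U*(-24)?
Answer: 324/17 ≈ 19.059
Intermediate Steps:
U = 1/34 ≈ 0.029412
-27*U*(-24) = -27*1/34*(-24) = -27/34*(-24) = 324/17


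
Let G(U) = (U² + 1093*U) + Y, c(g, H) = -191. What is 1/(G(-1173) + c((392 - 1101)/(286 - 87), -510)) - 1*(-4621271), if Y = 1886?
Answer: 441493124986/95535 ≈ 4.6213e+6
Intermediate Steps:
G(U) = 1886 + U² + 1093*U (G(U) = (U² + 1093*U) + 1886 = 1886 + U² + 1093*U)
1/(G(-1173) + c((392 - 1101)/(286 - 87), -510)) - 1*(-4621271) = 1/((1886 + (-1173)² + 1093*(-1173)) - 191) - 1*(-4621271) = 1/((1886 + 1375929 - 1282089) - 191) + 4621271 = 1/(95726 - 191) + 4621271 = 1/95535 + 4621271 = 441493124986/95535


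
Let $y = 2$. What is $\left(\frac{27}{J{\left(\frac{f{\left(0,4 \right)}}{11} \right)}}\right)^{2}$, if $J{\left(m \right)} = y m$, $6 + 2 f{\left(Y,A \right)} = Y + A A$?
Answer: $\frac{88209}{100} \approx 882.09$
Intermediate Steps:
$f{\left(Y,A \right)} = -3 + \frac{Y}{2} + \frac{A^{2}}{2}$ ($f{\left(Y,A \right)} = -3 + \frac{Y + A A}{2} = -3 + \frac{Y + A^{2}}{2} = -3 + \left(\frac{Y}{2} + \frac{A^{2}}{2}\right) = -3 + \frac{Y}{2} + \frac{A^{2}}{2}$)
$J{\left(m \right)} = 2 m$
$\left(\frac{27}{J{\left(\frac{f{\left(0,4 \right)}}{11} \right)}}\right)^{2} = \left(\frac{27}{2 \frac{-3 + \frac{1}{2} \cdot 0 + \frac{4^{2}}{2}}{11}}\right)^{2} = \left(\frac{27}{2 \left(-3 + 0 + \frac{1}{2} \cdot 16\right) \frac{1}{11}}\right)^{2} = \left(\frac{27}{2 \left(-3 + 0 + 8\right) \frac{1}{11}}\right)^{2} = \left(\frac{27}{2 \cdot 5 \cdot \frac{1}{11}}\right)^{2} = \left(\frac{27}{2 \cdot \frac{5}{11}}\right)^{2} = \left(\frac{27}{\frac{10}{11}}\right)^{2} = \left(27 \cdot \frac{11}{10}\right)^{2} = \left(\frac{297}{10}\right)^{2} = \frac{88209}{100}$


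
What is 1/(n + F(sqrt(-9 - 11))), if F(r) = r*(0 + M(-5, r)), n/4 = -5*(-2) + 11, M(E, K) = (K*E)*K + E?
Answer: 21/46889 - 95*I*sqrt(5)/93778 ≈ 0.00044787 - 0.0022652*I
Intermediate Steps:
M(E, K) = E + E*K**2 (M(E, K) = (E*K)*K + E = E*K**2 + E = E + E*K**2)
n = 84 (n = 4*(-5*(-2) + 11) = 4*(10 + 11) = 4*21 = 84)
F(r) = r*(-5 - 5*r**2) (F(r) = r*(0 - 5*(1 + r**2)) = r*(0 + (-5 - 5*r**2)) = r*(-5 - 5*r**2))
1/(n + F(sqrt(-9 - 11))) = 1/(84 + 5*sqrt(-9 - 11)*(-1 - (sqrt(-9 - 11))**2)) = 1/(84 + 5*sqrt(-20)*(-1 - (sqrt(-20))**2)) = 1/(84 + 5*(2*I*sqrt(5))*(-1 - (2*I*sqrt(5))**2)) = 1/(84 + 5*(2*I*sqrt(5))*(-1 - 1*(-20))) = 1/(84 + 5*(2*I*sqrt(5))*(-1 + 20)) = 1/(84 + 5*(2*I*sqrt(5))*19) = 1/(84 + 190*I*sqrt(5))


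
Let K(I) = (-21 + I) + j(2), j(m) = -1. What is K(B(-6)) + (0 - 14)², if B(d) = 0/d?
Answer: 174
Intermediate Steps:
B(d) = 0
K(I) = -22 + I (K(I) = (-21 + I) - 1 = -22 + I)
K(B(-6)) + (0 - 14)² = (-22 + 0) + (0 - 14)² = -22 + (-14)² = -22 + 196 = 174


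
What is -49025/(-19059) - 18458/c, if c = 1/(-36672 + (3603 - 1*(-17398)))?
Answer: 5512917154787/19059 ≈ 2.8926e+8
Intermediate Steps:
c = -1/15671 (c = 1/(-36672 + (3603 + 17398)) = 1/(-36672 + 21001) = 1/(-15671) = -1/15671 ≈ -6.3812e-5)
-49025/(-19059) - 18458/c = -49025/(-19059) - 18458/(-1/15671) = -49025*(-1/19059) - 18458*(-15671) = 49025/19059 + 289255318 = 5512917154787/19059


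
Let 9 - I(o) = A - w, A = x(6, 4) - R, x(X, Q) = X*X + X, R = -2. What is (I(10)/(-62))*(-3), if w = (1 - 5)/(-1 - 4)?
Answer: -513/310 ≈ -1.6548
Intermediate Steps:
x(X, Q) = X + X² (x(X, Q) = X² + X = X + X²)
A = 44 (A = 6*(1 + 6) - 1*(-2) = 6*7 + 2 = 42 + 2 = 44)
w = ⅘ (w = -4/(-5) = -4*(-⅕) = ⅘ ≈ 0.80000)
I(o) = -171/5 (I(o) = 9 - (44 - 1*⅘) = 9 - (44 - ⅘) = 9 - 1*216/5 = 9 - 216/5 = -171/5)
(I(10)/(-62))*(-3) = -171/5/(-62)*(-3) = -171/5*(-1/62)*(-3) = (171/310)*(-3) = -513/310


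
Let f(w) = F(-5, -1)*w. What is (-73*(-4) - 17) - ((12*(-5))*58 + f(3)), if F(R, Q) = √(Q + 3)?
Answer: 3755 - 3*√2 ≈ 3750.8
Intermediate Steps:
F(R, Q) = √(3 + Q)
f(w) = w*√2 (f(w) = √(3 - 1)*w = √2*w = w*√2)
(-73*(-4) - 17) - ((12*(-5))*58 + f(3)) = (-73*(-4) - 17) - ((12*(-5))*58 + 3*√2) = (292 - 17) - (-60*58 + 3*√2) = 275 - (-3480 + 3*√2) = 275 + (3480 - 3*√2) = 3755 - 3*√2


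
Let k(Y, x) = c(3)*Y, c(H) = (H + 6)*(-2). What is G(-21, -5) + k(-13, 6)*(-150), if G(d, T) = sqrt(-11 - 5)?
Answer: -35100 + 4*I ≈ -35100.0 + 4.0*I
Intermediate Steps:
c(H) = -12 - 2*H (c(H) = (6 + H)*(-2) = -12 - 2*H)
G(d, T) = 4*I (G(d, T) = sqrt(-16) = 4*I)
k(Y, x) = -18*Y (k(Y, x) = (-12 - 2*3)*Y = (-12 - 6)*Y = -18*Y)
G(-21, -5) + k(-13, 6)*(-150) = 4*I - 18*(-13)*(-150) = 4*I + 234*(-150) = 4*I - 35100 = -35100 + 4*I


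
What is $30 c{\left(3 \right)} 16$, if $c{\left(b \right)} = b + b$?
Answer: $2880$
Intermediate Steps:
$c{\left(b \right)} = 2 b$
$30 c{\left(3 \right)} 16 = 30 \cdot 2 \cdot 3 \cdot 16 = 30 \cdot 6 \cdot 16 = 180 \cdot 16 = 2880$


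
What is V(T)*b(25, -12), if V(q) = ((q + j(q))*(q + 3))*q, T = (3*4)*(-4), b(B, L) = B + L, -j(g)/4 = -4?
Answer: -898560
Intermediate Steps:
j(g) = 16 (j(g) = -4*(-4) = 16)
T = -48 (T = 12*(-4) = -48)
V(q) = q*(3 + q)*(16 + q) (V(q) = ((q + 16)*(q + 3))*q = ((16 + q)*(3 + q))*q = ((3 + q)*(16 + q))*q = q*(3 + q)*(16 + q))
V(T)*b(25, -12) = (-48*(48 + (-48)**2 + 19*(-48)))*(25 - 12) = -48*(48 + 2304 - 912)*13 = -48*1440*13 = -69120*13 = -898560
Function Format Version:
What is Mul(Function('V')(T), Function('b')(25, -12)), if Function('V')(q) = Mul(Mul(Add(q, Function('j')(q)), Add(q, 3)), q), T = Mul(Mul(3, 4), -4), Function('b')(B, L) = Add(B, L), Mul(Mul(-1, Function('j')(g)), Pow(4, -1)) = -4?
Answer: -898560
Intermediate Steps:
Function('j')(g) = 16 (Function('j')(g) = Mul(-4, -4) = 16)
T = -48 (T = Mul(12, -4) = -48)
Function('V')(q) = Mul(q, Add(3, q), Add(16, q)) (Function('V')(q) = Mul(Mul(Add(q, 16), Add(q, 3)), q) = Mul(Mul(Add(16, q), Add(3, q)), q) = Mul(Mul(Add(3, q), Add(16, q)), q) = Mul(q, Add(3, q), Add(16, q)))
Mul(Function('V')(T), Function('b')(25, -12)) = Mul(Mul(-48, Add(48, Pow(-48, 2), Mul(19, -48))), Add(25, -12)) = Mul(Mul(-48, Add(48, 2304, -912)), 13) = Mul(Mul(-48, 1440), 13) = Mul(-69120, 13) = -898560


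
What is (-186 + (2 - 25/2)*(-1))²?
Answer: 123201/4 ≈ 30800.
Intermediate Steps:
(-186 + (2 - 25/2)*(-1))² = (-186 - 21/2*(-1))² = (-186 + 21/2)² = (-351/2)² = 123201/4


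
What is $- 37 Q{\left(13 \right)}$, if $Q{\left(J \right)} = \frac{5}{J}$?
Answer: $- \frac{185}{13} \approx -14.231$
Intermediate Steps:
$- 37 Q{\left(13 \right)} = - 37 \cdot \frac{5}{13} = - 37 \cdot 5 \cdot \frac{1}{13} = \left(-37\right) \frac{5}{13} = - \frac{185}{13}$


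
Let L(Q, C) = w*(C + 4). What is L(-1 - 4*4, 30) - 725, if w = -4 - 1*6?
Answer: -1065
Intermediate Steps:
w = -10 (w = -4 - 6 = -10)
L(Q, C) = -40 - 10*C (L(Q, C) = -10*(C + 4) = -10*(4 + C) = -40 - 10*C)
L(-1 - 4*4, 30) - 725 = (-40 - 10*30) - 725 = (-40 - 300) - 725 = -340 - 725 = -1065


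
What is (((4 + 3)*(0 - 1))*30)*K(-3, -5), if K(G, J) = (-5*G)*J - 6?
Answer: 17010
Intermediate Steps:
K(G, J) = -6 - 5*G*J (K(G, J) = -5*G*J - 6 = -6 - 5*G*J)
(((4 + 3)*(0 - 1))*30)*K(-3, -5) = (((4 + 3)*(0 - 1))*30)*(-6 - 5*(-3)*(-5)) = ((7*(-1))*30)*(-6 - 75) = -7*30*(-81) = -210*(-81) = 17010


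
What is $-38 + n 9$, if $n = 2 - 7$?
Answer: $-83$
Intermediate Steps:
$n = -5$ ($n = 2 - 7 = -5$)
$-38 + n 9 = -38 - 45 = -83$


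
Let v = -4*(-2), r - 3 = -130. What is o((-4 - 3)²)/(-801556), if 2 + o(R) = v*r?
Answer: 509/400778 ≈ 0.0012700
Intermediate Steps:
r = -127 (r = 3 - 130 = -127)
v = 8
o(R) = -1018 (o(R) = -2 + 8*(-127) = -2 - 1016 = -1018)
o((-4 - 3)²)/(-801556) = -1018/(-801556) = -1018*(-1/801556) = 509/400778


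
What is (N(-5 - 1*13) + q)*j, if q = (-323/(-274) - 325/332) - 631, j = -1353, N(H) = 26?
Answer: 37219307631/45484 ≈ 8.1829e+5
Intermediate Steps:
q = -28691311/45484 (q = (-323*(-1/274) - 325*1/332) - 631 = (323/274 - 325/332) - 631 = 9093/45484 - 631 = -28691311/45484 ≈ -630.80)
(N(-5 - 1*13) + q)*j = (26 - 28691311/45484)*(-1353) = -27508727/45484*(-1353) = 37219307631/45484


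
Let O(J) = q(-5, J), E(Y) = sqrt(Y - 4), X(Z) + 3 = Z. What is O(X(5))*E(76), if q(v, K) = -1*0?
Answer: 0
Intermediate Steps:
q(v, K) = 0
X(Z) = -3 + Z
E(Y) = sqrt(-4 + Y)
O(J) = 0
O(X(5))*E(76) = 0*sqrt(-4 + 76) = 0*sqrt(72) = 0*(6*sqrt(2)) = 0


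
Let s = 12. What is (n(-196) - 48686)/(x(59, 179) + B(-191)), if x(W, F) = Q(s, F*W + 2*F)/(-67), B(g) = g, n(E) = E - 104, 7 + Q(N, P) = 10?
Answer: 1641031/6400 ≈ 256.41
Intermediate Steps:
Q(N, P) = 3 (Q(N, P) = -7 + 10 = 3)
n(E) = -104 + E
x(W, F) = -3/67 (x(W, F) = 3/(-67) = 3*(-1/67) = -3/67)
(n(-196) - 48686)/(x(59, 179) + B(-191)) = ((-104 - 196) - 48686)/(-3/67 - 191) = (-300 - 48686)/(-12800/67) = -48986*(-67/12800) = 1641031/6400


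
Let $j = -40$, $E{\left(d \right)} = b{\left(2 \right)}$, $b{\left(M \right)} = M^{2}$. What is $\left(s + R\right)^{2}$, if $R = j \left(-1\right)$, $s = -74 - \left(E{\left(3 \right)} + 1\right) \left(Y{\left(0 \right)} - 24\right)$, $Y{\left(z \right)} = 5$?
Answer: $3721$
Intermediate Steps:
$E{\left(d \right)} = 4$ ($E{\left(d \right)} = 2^{2} = 4$)
$s = 21$ ($s = -74 - \left(4 + 1\right) \left(5 - 24\right) = -74 - 5 \left(-19\right) = -74 - -95 = -74 + 95 = 21$)
$R = 40$ ($R = \left(-40\right) \left(-1\right) = 40$)
$\left(s + R\right)^{2} = \left(21 + 40\right)^{2} = 61^{2} = 3721$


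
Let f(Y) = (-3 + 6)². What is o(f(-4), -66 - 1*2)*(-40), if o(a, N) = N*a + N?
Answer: 27200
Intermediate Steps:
f(Y) = 9 (f(Y) = 3² = 9)
o(a, N) = N + N*a
o(f(-4), -66 - 1*2)*(-40) = ((-66 - 1*2)*(1 + 9))*(-40) = ((-66 - 2)*10)*(-40) = -68*10*(-40) = -680*(-40) = 27200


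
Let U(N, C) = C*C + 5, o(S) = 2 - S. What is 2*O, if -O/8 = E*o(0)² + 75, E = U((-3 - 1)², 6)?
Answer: -3824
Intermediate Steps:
U(N, C) = 5 + C² (U(N, C) = C² + 5 = 5 + C²)
E = 41 (E = 5 + 6² = 5 + 36 = 41)
O = -1912 (O = -8*(41*(2 - 1*0)² + 75) = -8*(41*(2 + 0)² + 75) = -8*(41*2² + 75) = -8*(41*4 + 75) = -8*(164 + 75) = -8*239 = -1912)
2*O = 2*(-1912) = -3824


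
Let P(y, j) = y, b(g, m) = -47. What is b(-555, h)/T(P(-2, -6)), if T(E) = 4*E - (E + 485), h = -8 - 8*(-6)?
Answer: 47/491 ≈ 0.095723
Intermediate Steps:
h = 40 (h = -8 + 48 = 40)
T(E) = -485 + 3*E (T(E) = 4*E - (485 + E) = 4*E + (-485 - E) = -485 + 3*E)
b(-555, h)/T(P(-2, -6)) = -47/(-485 + 3*(-2)) = -47/(-485 - 6) = -47/(-491) = -47*(-1/491) = 47/491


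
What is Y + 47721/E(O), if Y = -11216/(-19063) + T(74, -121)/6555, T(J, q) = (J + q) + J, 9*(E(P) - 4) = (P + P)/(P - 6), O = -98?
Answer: 93029518814953/8205573035 ≈ 11337.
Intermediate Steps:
E(P) = 4 + 2*P/(9*(-6 + P)) (E(P) = 4 + ((P + P)/(P - 6))/9 = 4 + ((2*P)/(-6 + P))/9 = 4 + (2*P/(-6 + P))/9 = 4 + 2*P/(9*(-6 + P)))
T(J, q) = q + 2*J
Y = 24678527/41652655 (Y = -11216/(-19063) + (-121 + 2*74)/6555 = -11216*(-1/19063) + (-121 + 148)*(1/6555) = 11216/19063 + 27*(1/6555) = 11216/19063 + 9/2185 = 24678527/41652655 ≈ 0.59248)
Y + 47721/E(O) = 24678527/41652655 + 47721/((2*(-108 + 19*(-98))/(9*(-6 - 98)))) = 24678527/41652655 + 47721/(((2/9)*(-108 - 1862)/(-104))) = 24678527/41652655 + 47721/(((2/9)*(-1/104)*(-1970))) = 24678527/41652655 + 47721/(985/234) = 24678527/41652655 + 47721*(234/985) = 24678527/41652655 + 11166714/985 = 93029518814953/8205573035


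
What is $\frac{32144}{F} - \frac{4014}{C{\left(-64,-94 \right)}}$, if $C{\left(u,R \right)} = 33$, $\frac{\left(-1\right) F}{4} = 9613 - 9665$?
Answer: $\frac{4705}{143} \approx 32.902$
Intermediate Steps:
$F = 208$ ($F = - 4 \left(9613 - 9665\right) = \left(-4\right) \left(-52\right) = 208$)
$\frac{32144}{F} - \frac{4014}{C{\left(-64,-94 \right)}} = \frac{32144}{208} - \frac{4014}{33} = 32144 \cdot \frac{1}{208} - \frac{1338}{11} = \frac{2009}{13} - \frac{1338}{11} = \frac{4705}{143}$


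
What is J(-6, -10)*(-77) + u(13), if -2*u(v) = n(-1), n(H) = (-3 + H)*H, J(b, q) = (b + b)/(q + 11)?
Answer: 922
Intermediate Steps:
J(b, q) = 2*b/(11 + q) (J(b, q) = (2*b)/(11 + q) = 2*b/(11 + q))
n(H) = H*(-3 + H)
u(v) = -2 (u(v) = -(-1)*(-3 - 1)/2 = -(-1)*(-4)/2 = -1/2*4 = -2)
J(-6, -10)*(-77) + u(13) = (2*(-6)/(11 - 10))*(-77) - 2 = (2*(-6)/1)*(-77) - 2 = (2*(-6)*1)*(-77) - 2 = -12*(-77) - 2 = 924 - 2 = 922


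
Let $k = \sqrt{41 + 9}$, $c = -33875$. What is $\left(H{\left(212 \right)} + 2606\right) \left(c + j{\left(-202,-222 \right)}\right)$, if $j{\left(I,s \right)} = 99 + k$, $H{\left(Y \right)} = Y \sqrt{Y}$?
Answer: $- 2 \left(1303 + 212 \sqrt{53}\right) \left(33776 - 5 \sqrt{2}\right) \approx -1.9224 \cdot 10^{8}$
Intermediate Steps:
$H{\left(Y \right)} = Y^{\frac{3}{2}}$
$k = 5 \sqrt{2}$ ($k = \sqrt{50} = 5 \sqrt{2} \approx 7.0711$)
$j{\left(I,s \right)} = 99 + 5 \sqrt{2}$
$\left(H{\left(212 \right)} + 2606\right) \left(c + j{\left(-202,-222 \right)}\right) = \left(212^{\frac{3}{2}} + 2606\right) \left(-33875 + \left(99 + 5 \sqrt{2}\right)\right) = \left(424 \sqrt{53} + 2606\right) \left(-33776 + 5 \sqrt{2}\right) = \left(2606 + 424 \sqrt{53}\right) \left(-33776 + 5 \sqrt{2}\right) = \left(-33776 + 5 \sqrt{2}\right) \left(2606 + 424 \sqrt{53}\right)$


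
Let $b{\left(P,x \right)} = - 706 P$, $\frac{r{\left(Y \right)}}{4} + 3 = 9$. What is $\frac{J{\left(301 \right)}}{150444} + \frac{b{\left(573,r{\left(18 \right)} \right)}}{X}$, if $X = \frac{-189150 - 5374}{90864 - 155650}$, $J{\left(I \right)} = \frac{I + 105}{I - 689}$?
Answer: $- \frac{27318639062256515}{202764425688} \approx -1.3473 \cdot 10^{5}$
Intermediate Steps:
$r{\left(Y \right)} = 24$ ($r{\left(Y \right)} = -12 + 4 \cdot 9 = -12 + 36 = 24$)
$J{\left(I \right)} = \frac{105 + I}{-689 + I}$
$X = \frac{97262}{32393}$ ($X = - \frac{194524}{-64786} = \left(-194524\right) \left(- \frac{1}{64786}\right) = \frac{97262}{32393} \approx 3.0026$)
$\frac{J{\left(301 \right)}}{150444} + \frac{b{\left(573,r{\left(18 \right)} \right)}}{X} = \frac{\frac{1}{-689 + 301} \left(105 + 301\right)}{150444} + \frac{\left(-706\right) 573}{\frac{97262}{32393}} = \frac{1}{-388} \cdot 406 \cdot \frac{1}{150444} - \frac{6552099717}{48631} = \left(- \frac{1}{388}\right) 406 \cdot \frac{1}{150444} - \frac{6552099717}{48631} = \left(- \frac{203}{194}\right) \frac{1}{150444} - \frac{6552099717}{48631} = - \frac{29}{4169448} - \frac{6552099717}{48631} = - \frac{27318639062256515}{202764425688}$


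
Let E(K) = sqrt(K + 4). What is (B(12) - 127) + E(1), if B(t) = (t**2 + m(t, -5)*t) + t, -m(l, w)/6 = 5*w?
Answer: 1829 + sqrt(5) ≈ 1831.2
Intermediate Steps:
m(l, w) = -30*w
B(t) = t**2 + 151*t (B(t) = (t**2 + (-30*(-5))*t) + t = (t**2 + 150*t) + t = t**2 + 151*t)
E(K) = sqrt(4 + K)
(B(12) - 127) + E(1) = (12*(151 + 12) - 127) + sqrt(4 + 1) = (12*163 - 127) + sqrt(5) = (1956 - 127) + sqrt(5) = 1829 + sqrt(5)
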